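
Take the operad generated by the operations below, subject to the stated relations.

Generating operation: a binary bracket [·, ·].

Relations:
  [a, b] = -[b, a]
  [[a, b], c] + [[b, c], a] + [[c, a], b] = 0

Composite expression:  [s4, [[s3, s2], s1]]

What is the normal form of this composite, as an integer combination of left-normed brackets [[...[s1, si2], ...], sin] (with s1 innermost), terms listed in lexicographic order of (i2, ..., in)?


-[[[s1, s2], s3], s4] + [[[s1, s3], s2], s4]

A multilinear Lie element is pinned by s1-initial words (s1 innermost).
Composite bracket: [s4, [[s3, s2], s1]]
Expanding via [a, b] = ab - ba: 8 signed words (2^3 = 8).
Only words starting with s1 matter:
  the word s1s2s3s4 carries sign -1 and contributes -[[[s1, s2], s3], s4]
  the word s1s3s2s4 carries sign +1 and contributes +[[[s1, s3], s2], s4]


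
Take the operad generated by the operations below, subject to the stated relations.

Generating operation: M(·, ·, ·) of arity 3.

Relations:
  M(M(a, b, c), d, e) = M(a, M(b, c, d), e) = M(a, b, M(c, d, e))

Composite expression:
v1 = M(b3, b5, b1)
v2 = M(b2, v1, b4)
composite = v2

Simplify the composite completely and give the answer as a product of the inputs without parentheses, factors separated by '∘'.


b2 ∘ b3 ∘ b5 ∘ b1 ∘ b4


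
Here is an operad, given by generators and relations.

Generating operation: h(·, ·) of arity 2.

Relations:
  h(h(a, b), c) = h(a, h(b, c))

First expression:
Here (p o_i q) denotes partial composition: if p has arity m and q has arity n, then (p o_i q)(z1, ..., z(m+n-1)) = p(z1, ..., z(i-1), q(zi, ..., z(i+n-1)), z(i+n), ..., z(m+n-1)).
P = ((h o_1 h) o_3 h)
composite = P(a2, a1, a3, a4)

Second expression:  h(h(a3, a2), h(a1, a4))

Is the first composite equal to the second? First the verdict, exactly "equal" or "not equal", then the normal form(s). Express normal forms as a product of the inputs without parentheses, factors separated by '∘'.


not equal — first a2 ∘ a1 ∘ a3 ∘ a4, second a3 ∘ a2 ∘ a1 ∘ a4

In normal form, the first expression is a2 ∘ a1 ∘ a3 ∘ a4
In normal form, the second expression is a3 ∘ a2 ∘ a1 ∘ a4
Distinct normal forms: not equal.


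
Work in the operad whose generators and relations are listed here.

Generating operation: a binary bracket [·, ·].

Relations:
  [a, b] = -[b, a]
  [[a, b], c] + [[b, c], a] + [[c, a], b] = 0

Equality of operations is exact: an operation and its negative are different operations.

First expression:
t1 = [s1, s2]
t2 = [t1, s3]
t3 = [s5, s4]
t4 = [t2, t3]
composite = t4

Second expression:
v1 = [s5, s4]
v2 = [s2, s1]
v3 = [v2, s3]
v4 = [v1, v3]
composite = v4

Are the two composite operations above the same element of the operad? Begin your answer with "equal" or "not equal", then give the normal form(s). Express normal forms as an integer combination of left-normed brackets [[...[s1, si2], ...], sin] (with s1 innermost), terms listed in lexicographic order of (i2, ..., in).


equal; both compose to -[[[[s1, s2], s3], s4], s5] + [[[[s1, s2], s3], s5], s4]


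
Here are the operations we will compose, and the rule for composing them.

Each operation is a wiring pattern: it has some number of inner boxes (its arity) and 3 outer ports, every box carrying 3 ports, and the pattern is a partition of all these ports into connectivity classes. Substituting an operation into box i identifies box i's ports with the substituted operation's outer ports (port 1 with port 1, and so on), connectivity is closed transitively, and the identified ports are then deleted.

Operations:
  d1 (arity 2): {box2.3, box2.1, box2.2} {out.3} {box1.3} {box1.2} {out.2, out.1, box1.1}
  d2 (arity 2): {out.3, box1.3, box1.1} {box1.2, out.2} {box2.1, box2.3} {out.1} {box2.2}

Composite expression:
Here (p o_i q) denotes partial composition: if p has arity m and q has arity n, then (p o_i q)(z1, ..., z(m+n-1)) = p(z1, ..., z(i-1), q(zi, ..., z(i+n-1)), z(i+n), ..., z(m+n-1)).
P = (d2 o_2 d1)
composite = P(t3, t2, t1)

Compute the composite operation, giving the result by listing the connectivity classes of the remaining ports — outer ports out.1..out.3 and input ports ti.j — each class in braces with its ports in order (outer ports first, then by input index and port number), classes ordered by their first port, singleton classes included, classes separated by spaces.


{out.1} {out.2, t3.2} {out.3, t3.1, t3.3} {t1.1, t1.2, t1.3} {t2.1} {t2.2} {t2.3}

Two ports join when wires chain via d2-identified ports.
d1 over (t2, t1) gives {out.1, out.2, t2.1} {out.3} {t1.1, t1.2, t1.3} {t2.2} {t2.3}, out.j being that stage's outer ports
d2 over (t3, t2, t1) gives {out.1} {out.2, t3.2} {out.3, t3.1, t3.3} {t1.1, t1.2, t1.3} {t2.1} {t2.2} {t2.3}, out.j being that stage's outer ports


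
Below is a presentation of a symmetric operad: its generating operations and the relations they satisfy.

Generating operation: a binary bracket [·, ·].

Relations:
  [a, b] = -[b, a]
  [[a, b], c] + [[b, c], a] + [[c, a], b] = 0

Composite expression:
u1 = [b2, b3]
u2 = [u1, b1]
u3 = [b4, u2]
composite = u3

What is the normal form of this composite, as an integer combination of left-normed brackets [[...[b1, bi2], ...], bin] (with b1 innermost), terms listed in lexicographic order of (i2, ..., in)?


[[[b1, b2], b3], b4] - [[[b1, b3], b2], b4]

Skip Jacobi rewriting: expand, keep b1-initial words, read off terms.
Composite bracket: [b4, [[b2, b3], b1]]
The bracket unfolds into 8 signed words via [a, b] = ab - ba (2^3 = 8).
Keep just the words that open with b1:
  b1b2b3b4 (sign +1) contributes +[[[b1, b2], b3], b4]
  b1b3b2b4 (sign -1) contributes -[[[b1, b3], b2], b4]


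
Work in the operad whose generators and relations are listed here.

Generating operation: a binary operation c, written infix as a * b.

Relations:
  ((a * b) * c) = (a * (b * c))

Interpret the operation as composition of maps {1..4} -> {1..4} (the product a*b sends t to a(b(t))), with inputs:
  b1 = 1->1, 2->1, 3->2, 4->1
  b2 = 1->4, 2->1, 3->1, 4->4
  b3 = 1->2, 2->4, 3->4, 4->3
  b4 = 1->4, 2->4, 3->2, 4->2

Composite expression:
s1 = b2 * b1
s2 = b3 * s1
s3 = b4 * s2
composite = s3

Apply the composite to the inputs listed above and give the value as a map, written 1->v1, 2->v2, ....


(b2 * b1) = 1->4, 2->4, 3->1, 4->4
(b3 * (b2 * b1)) = 1->3, 2->3, 3->2, 4->3
(b4 * (b3 * (b2 * b1))) = 1->2, 2->2, 3->4, 4->2

1->2, 2->2, 3->4, 4->2


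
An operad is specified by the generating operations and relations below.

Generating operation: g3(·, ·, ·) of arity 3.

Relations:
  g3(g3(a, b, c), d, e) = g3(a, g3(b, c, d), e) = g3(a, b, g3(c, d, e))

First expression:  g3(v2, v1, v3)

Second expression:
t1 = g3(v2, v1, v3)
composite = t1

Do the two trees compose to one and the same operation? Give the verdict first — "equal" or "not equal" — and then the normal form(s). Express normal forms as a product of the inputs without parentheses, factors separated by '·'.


The first composite normalizes to v2 · v1 · v3
The second composite normalizes to v2 · v1 · v3
Both agree, so they are equal.

equal; the common form is v2 · v1 · v3


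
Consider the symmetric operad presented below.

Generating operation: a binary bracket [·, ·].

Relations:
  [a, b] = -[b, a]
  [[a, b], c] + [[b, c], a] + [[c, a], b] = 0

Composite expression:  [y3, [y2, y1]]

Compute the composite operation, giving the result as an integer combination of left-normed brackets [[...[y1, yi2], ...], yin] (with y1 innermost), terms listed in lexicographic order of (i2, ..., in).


Left-normed coefficients sit on the y1-initial expansion words.
Composite bracket: [y3, [y2, y1]]
Each bracket splits as ab - ba, giving 4 signed words (2^2 = 4).
Words beginning with y1 determine it all:
  word y1y2y3 has sign +1, contributing +[[y1, y2], y3]

[[y1, y2], y3]


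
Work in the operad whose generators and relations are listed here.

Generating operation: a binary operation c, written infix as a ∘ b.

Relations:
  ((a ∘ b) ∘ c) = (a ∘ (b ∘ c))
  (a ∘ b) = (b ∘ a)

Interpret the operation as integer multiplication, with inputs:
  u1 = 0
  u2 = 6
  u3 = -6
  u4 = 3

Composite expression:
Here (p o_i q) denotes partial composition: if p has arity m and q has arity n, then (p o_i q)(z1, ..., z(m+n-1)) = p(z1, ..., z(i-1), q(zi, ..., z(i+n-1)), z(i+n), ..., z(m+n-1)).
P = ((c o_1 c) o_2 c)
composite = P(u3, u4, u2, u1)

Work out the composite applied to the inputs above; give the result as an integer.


(u4 ∘ u2) = 18
(u3 ∘ (u4 ∘ u2)) = -108
((u3 ∘ (u4 ∘ u2)) ∘ u1) = 0

0


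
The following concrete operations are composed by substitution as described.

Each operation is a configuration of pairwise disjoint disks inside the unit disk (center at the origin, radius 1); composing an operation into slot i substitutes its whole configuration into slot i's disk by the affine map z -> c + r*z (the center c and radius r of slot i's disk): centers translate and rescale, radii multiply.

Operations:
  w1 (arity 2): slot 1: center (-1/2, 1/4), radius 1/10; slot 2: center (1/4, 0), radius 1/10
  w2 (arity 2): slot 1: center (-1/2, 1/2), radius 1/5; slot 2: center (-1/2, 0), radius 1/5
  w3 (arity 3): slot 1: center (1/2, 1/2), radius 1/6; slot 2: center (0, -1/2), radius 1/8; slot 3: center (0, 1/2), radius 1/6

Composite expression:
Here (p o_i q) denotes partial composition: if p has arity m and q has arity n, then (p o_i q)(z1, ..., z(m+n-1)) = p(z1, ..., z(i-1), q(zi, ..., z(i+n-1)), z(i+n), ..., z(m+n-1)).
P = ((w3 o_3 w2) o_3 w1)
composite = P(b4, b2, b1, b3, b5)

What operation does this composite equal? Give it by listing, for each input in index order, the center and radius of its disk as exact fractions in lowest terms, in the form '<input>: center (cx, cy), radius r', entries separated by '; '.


b1: center (-1/10, 71/120), radius 1/300; b2: center (0, -1/2), radius 1/8; b3: center (-3/40, 7/12), radius 1/300; b4: center (1/2, 1/2), radius 1/6; b5: center (-1/12, 1/2), radius 1/30

Affine substitution under w3: radii multiply and b-centers shift.
for b4, the 1-step affine chain lands on center (1/2, 1/2), radius 1/6
for b2, the 1-step affine chain lands on center (0, -1/2), radius 1/8
for b1, the 3-step affine chain lands on center (-1/10, 71/120), radius 1/300
for b3, the 3-step affine chain lands on center (-3/40, 7/12), radius 1/300
for b5, the 2-step affine chain lands on center (-1/12, 1/2), radius 1/30


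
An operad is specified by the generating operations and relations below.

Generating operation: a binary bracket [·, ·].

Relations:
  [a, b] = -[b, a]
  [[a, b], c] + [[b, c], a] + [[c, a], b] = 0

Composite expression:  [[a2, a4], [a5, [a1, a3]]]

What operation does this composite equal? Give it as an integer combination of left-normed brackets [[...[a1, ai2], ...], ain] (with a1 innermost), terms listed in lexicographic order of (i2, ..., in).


Skip Jacobi rewriting: expand, keep a1-initial words, read off terms.
Composite bracket: [[a2, a4], [a5, [a1, a3]]]
The bracket unfolds into 16 signed words via [a, b] = ab - ba (2^4 = 16).
Coefficients come from the a1-initial words:
  sign of a1a3a5a2a4 is +1, so it contributes +[[[[a1, a3], a5], a2], a4]
  sign of a1a3a5a4a2 is -1, so it contributes -[[[[a1, a3], a5], a4], a2]

[[[[a1, a3], a5], a2], a4] - [[[[a1, a3], a5], a4], a2]


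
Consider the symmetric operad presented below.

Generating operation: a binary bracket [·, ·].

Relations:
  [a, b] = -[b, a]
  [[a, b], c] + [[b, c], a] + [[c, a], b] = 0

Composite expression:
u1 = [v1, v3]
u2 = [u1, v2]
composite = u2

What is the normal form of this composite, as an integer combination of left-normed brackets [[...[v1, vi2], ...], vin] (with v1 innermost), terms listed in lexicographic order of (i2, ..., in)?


Expand each bracket as ab - ba; the v1-initial words give the coefficients.
Composite bracket: [[v1, v3], v2]
Under [a, b] = ab - ba we get 4 signed associative words (2^2 = 4).
Words beginning with v1 determine it all:
  v1v3v2 (sign +1) contributes +[[v1, v3], v2]

[[v1, v3], v2]


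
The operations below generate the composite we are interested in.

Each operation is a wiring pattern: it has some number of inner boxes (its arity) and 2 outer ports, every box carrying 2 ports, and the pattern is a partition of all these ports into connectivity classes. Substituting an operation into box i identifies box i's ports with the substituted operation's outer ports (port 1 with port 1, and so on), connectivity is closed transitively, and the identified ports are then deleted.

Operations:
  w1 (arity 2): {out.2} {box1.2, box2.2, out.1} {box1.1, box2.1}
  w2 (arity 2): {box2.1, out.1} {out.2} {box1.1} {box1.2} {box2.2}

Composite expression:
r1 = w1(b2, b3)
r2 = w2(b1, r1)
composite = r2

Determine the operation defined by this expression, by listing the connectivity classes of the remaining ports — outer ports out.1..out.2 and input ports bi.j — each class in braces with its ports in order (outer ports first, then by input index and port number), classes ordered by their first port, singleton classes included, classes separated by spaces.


Reachability decides: close wires over w2-identified ports.
stage w1: inputs (b2, b3), connectivity {out.1, b2.2, b3.2} {out.2} {b2.1, b3.1}, out.j its boundary
stage w2: inputs (b1, b2, b3), connectivity {out.1, b2.2, b3.2} {out.2} {b1.1} {b1.2} {b2.1, b3.1}, out.j its boundary

{out.1, b2.2, b3.2} {out.2} {b1.1} {b1.2} {b2.1, b3.1}


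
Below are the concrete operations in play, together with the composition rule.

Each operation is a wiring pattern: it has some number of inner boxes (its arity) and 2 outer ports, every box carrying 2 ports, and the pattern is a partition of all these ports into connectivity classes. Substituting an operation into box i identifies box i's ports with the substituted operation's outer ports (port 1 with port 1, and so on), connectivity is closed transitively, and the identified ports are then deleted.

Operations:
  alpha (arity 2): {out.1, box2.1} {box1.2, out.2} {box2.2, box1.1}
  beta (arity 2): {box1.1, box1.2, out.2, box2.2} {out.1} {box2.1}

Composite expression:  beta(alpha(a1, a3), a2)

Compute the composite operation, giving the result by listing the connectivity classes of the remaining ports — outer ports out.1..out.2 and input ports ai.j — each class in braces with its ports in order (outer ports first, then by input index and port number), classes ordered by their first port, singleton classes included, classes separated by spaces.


{out.1} {out.2, a1.2, a2.2, a3.1} {a1.1, a3.2} {a2.1}

Treat the ports identified at beta as solder joints: merge, then drop.
stage alpha: inputs (a1, a3), connectivity {out.1, a3.1} {out.2, a1.2} {a1.1, a3.2}, out.j its boundary
stage beta: inputs (a1, a3, a2), connectivity {out.1} {out.2, a1.2, a2.2, a3.1} {a1.1, a3.2} {a2.1}, out.j its boundary


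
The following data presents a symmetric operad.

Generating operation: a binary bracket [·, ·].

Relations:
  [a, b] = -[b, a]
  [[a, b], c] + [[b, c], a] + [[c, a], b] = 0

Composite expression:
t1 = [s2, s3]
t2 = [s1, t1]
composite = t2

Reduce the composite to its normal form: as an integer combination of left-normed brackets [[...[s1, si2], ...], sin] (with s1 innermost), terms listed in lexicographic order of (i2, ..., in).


[[s1, s2], s3] - [[s1, s3], s2]

A multilinear Lie element is pinned by s1-initial words (s1 innermost).
Composite bracket: [s1, [s2, s3]]
Expanding via [a, b] = ab - ba: 4 signed words (2^2 = 4).
Collect the words opening with s1:
  s1s2s3 (sign +1) contributes +[[s1, s2], s3]
  s1s3s2 (sign -1) contributes -[[s1, s3], s2]


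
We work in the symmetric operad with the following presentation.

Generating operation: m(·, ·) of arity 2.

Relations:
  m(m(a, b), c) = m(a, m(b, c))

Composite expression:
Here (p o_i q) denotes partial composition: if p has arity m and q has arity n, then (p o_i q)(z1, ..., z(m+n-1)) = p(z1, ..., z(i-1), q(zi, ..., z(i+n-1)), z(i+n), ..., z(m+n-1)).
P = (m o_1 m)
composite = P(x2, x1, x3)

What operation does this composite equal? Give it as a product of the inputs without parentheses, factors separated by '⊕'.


All parenthesizations of m agree; list the x-inputs left to right.
m(x2, x1) spells out as x2 ⊕ x1
m(m(x2, x1), x3) spells out as x2 ⊕ x1 ⊕ x3

x2 ⊕ x1 ⊕ x3


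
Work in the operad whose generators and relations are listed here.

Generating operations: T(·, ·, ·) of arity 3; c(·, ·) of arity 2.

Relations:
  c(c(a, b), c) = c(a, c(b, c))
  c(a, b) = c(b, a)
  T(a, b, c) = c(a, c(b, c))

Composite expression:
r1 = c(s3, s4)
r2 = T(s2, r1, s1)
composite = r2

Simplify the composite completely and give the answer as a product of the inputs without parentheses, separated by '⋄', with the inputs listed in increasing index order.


s1 ⋄ s2 ⋄ s3 ⋄ s4

Shape and order are irrelevant to T; the s-input set decides.
c(s3, s4) collapses to s3 ⋄ s4
T(s2, c(s3, s4), s1) collapses to s2 ⋄ s3 ⋄ s4 ⋄ s1
reordering the factors by index: s1 ⋄ s2 ⋄ s3 ⋄ s4


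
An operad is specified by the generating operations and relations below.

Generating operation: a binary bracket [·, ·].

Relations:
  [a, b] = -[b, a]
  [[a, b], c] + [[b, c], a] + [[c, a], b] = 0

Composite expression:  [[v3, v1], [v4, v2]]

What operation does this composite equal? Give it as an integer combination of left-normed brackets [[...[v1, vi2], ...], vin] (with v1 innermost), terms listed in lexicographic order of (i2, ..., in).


[[[v1, v3], v2], v4] - [[[v1, v3], v4], v2]

In the tensor algebra, words opening v1 carry the v1-anchored form.
Composite bracket: [[v3, v1], [v4, v2]]
Expanding via [a, b] = ab - ba: 8 signed words (2^3 = 8).
Collect the words opening with v1:
  word v1v3v2v4 has sign +1, contributing +[[[v1, v3], v2], v4]
  word v1v3v4v2 has sign -1, contributing -[[[v1, v3], v4], v2]


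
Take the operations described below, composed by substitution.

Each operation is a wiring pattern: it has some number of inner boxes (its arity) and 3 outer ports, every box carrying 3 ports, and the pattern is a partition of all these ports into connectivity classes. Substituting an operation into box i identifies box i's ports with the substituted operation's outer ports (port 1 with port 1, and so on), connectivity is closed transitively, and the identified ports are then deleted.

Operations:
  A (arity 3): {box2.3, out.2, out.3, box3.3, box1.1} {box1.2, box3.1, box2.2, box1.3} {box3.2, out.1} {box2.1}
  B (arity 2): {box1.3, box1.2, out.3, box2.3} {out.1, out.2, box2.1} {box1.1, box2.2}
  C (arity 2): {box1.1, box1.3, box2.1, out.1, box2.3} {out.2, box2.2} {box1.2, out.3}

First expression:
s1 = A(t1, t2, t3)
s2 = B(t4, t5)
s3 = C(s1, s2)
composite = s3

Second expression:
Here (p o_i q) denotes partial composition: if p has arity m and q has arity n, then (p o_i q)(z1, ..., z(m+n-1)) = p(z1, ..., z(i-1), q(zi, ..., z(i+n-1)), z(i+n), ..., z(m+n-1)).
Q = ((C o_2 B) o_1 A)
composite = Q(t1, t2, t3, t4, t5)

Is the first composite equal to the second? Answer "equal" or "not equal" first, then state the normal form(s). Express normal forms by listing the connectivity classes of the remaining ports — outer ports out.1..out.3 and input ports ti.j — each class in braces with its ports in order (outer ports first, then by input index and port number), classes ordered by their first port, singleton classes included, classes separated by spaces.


equal: each reduces to {out.1, out.2, out.3, t1.1, t2.3, t3.2, t3.3, t4.2, t4.3, t5.1, t5.3} {t1.2, t1.3, t2.2, t3.1} {t2.1} {t4.1, t5.2}

In normal form, the first expression is {out.1, out.2, out.3, t1.1, t2.3, t3.2, t3.3, t4.2, t4.3, t5.1, t5.3} {t1.2, t1.3, t2.2, t3.1} {t2.1} {t4.1, t5.2}
In normal form, the second expression is {out.1, out.2, out.3, t1.1, t2.3, t3.2, t3.3, t4.2, t4.3, t5.1, t5.3} {t1.2, t1.3, t2.2, t3.1} {t2.1} {t4.1, t5.2}
Same normal form: equal.


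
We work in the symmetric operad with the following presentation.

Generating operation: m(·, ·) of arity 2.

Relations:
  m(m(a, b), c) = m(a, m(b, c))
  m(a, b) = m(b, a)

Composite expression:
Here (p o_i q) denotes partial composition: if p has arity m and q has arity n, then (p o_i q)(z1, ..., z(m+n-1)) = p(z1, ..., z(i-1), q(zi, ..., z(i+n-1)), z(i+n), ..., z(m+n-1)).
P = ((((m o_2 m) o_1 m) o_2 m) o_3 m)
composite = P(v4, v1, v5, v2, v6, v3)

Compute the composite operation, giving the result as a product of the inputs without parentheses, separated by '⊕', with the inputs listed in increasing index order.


Key point: m commutes, so take the v-inputs in any fixed order.
m(v5, v2) spells out as v5 ⊕ v2
m(v1, m(v5, v2)) spells out as v1 ⊕ v5 ⊕ v2
m(v4, m(v1, m(v5, v2))) spells out as v4 ⊕ v1 ⊕ v5 ⊕ v2
m(v6, v3) spells out as v6 ⊕ v3
m(m(v4, m(v1, m(v5, v2))), m(v6, v3)) spells out as v4 ⊕ v1 ⊕ v5 ⊕ v2 ⊕ v6 ⊕ v3
reordering the factors by index: v1 ⊕ v2 ⊕ v3 ⊕ v4 ⊕ v5 ⊕ v6

v1 ⊕ v2 ⊕ v3 ⊕ v4 ⊕ v5 ⊕ v6


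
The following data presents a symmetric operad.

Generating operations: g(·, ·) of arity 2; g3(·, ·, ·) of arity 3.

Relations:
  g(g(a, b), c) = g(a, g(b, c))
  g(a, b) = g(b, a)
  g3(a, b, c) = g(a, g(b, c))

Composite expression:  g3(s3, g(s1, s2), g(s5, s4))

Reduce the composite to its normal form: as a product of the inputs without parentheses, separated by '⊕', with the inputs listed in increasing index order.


s1 ⊕ s2 ⊕ s3 ⊕ s4 ⊕ s5

Both nesting and order wash out for g3; what remains is which s's occur.
g(s1, s2) unparenthesizes to s1 ⊕ s2
g(s5, s4) unparenthesizes to s5 ⊕ s4
g3(s3, g(s1, s2), g(s5, s4)) unparenthesizes to s3 ⊕ s1 ⊕ s2 ⊕ s5 ⊕ s4
the factors in increasing index order: s1 ⊕ s2 ⊕ s3 ⊕ s4 ⊕ s5


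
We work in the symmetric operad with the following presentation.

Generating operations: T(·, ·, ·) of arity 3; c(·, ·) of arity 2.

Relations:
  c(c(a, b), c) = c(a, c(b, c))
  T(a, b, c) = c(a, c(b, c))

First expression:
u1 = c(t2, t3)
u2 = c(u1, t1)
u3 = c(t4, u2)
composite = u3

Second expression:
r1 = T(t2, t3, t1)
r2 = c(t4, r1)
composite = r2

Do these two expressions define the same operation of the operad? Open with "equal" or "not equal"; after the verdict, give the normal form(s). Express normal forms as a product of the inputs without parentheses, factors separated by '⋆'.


The first composite normalizes to t4 ⋆ t2 ⋆ t3 ⋆ t1
The second composite normalizes to t4 ⋆ t2 ⋆ t3 ⋆ t1
Identical normal forms: equal.

equal; both compose to t4 ⋆ t2 ⋆ t3 ⋆ t1


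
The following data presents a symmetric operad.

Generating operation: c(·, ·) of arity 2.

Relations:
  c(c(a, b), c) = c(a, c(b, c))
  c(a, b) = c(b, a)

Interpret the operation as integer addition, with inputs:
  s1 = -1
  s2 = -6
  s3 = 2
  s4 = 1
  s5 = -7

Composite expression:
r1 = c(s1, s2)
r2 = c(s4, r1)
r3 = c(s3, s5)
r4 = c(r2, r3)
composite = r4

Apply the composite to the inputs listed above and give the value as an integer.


-11

c(s1, s2) = -7
c(s4, c(s1, s2)) = -6
c(s3, s5) = -5
c(c(s4, c(s1, s2)), c(s3, s5)) = -11


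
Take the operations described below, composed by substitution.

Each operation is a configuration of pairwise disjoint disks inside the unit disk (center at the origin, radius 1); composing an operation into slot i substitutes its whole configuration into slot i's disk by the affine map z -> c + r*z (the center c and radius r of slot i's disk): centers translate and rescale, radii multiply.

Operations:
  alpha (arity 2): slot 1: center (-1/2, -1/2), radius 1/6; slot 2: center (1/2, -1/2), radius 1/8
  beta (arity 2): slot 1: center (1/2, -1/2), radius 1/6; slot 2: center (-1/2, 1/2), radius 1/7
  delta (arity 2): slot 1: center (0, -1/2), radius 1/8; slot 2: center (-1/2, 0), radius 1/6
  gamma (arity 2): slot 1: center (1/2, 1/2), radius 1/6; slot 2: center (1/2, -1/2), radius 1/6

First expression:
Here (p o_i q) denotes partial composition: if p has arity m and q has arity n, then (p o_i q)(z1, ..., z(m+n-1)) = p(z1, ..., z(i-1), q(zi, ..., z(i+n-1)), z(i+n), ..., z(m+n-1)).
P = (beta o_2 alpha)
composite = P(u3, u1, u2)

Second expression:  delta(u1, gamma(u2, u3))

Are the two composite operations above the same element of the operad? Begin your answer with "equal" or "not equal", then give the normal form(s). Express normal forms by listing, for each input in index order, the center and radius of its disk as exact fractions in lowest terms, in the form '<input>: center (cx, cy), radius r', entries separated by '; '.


not equal — first u1: center (-4/7, 3/7), radius 1/42; u2: center (-3/7, 3/7), radius 1/56; u3: center (1/2, -1/2), radius 1/6, second u1: center (0, -1/2), radius 1/8; u2: center (-5/12, 1/12), radius 1/36; u3: center (-5/12, -1/12), radius 1/36

The first expression reduces to u1: center (-4/7, 3/7), radius 1/42; u2: center (-3/7, 3/7), radius 1/56; u3: center (1/2, -1/2), radius 1/6
The second expression reduces to u1: center (0, -1/2), radius 1/8; u2: center (-5/12, 1/12), radius 1/36; u3: center (-5/12, -1/12), radius 1/36
Distinct normal forms: not equal.


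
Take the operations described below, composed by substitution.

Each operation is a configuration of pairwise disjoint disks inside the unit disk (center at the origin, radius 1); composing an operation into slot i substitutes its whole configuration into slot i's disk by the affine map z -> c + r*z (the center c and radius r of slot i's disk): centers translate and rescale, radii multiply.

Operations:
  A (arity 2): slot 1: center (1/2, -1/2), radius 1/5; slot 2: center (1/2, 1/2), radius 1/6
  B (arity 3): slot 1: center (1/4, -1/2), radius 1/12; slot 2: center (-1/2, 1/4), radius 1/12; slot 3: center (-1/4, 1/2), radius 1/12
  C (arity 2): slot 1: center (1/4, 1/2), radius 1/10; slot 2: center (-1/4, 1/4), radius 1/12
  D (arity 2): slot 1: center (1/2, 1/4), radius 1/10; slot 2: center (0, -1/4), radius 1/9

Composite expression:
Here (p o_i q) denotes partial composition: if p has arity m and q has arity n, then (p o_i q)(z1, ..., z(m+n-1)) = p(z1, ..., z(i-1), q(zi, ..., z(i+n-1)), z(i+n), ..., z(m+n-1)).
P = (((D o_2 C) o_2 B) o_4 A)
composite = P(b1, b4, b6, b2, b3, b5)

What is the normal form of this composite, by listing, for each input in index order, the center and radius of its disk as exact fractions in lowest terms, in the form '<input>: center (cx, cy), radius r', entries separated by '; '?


b1: center (1/2, 1/4), radius 1/10; b2: center (11/432, -409/2160), radius 1/5400; b3: center (11/432, -407/2160), radius 1/6480; b4: center (11/360, -1/5), radius 1/1080; b5: center (-1/36, -2/9), radius 1/108; b6: center (1/45, -23/120), radius 1/1080

Follow each b-input down from D: c' goes to c + r*c', radius to r*r'.
tracing b1 down its 1-map path: center (1/2, 1/4), radius 1/10
tracing b4 down its 3-map path: center (11/360, -1/5), radius 1/1080
tracing b6 down its 3-map path: center (1/45, -23/120), radius 1/1080
tracing b2 down its 4-map path: center (11/432, -409/2160), radius 1/5400
tracing b3 down its 4-map path: center (11/432, -407/2160), radius 1/6480
tracing b5 down its 2-map path: center (-1/36, -2/9), radius 1/108


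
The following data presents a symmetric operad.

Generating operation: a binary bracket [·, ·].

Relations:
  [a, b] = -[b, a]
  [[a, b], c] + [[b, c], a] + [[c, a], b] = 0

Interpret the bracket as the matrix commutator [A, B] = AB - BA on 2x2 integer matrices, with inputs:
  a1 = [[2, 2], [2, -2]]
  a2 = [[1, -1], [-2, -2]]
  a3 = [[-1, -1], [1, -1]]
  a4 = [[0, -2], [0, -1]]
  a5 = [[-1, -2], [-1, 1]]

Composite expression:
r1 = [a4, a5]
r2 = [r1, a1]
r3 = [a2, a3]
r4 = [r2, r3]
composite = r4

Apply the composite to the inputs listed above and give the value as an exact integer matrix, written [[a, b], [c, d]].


[[-108, 276], [-60, 108]]

[a4, a5] = [[2, -6], [1, -2]]
[[a4, a5], a1] = [[-14, 32], [-4, 14]]
[a2, a3] = [[-3, -3], [-3, 3]]
[[[a4, a5], a1], [a2, a3]] = [[-108, 276], [-60, 108]]


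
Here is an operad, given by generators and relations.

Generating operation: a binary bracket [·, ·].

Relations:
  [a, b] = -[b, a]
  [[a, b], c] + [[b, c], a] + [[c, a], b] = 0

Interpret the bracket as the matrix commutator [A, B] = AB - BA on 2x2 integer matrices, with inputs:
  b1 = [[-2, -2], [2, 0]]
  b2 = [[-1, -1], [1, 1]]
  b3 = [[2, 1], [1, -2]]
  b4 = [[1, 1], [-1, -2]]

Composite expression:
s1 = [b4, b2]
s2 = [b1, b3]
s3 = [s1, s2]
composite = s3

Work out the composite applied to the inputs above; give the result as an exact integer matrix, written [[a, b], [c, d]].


[b4, b2] = [[0, -1], [-1, 0]]
[b1, b3] = [[-4, 6], [10, 4]]
[[b4, b2], [b1, b3]] = [[-4, -8], [8, 4]]

[[-4, -8], [8, 4]]


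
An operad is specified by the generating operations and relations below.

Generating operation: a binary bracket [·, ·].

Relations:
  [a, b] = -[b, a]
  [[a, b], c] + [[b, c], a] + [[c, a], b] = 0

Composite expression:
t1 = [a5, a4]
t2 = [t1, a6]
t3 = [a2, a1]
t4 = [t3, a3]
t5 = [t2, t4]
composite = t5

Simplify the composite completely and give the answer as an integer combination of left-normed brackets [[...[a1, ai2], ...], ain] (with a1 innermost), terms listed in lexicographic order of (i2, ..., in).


-[[[[[a1, a2], a3], a4], a5], a6] + [[[[[a1, a2], a3], a5], a4], a6] + [[[[[a1, a2], a3], a6], a4], a5] - [[[[[a1, a2], a3], a6], a5], a4]

Left-normed coefficients sit on the a1-initial expansion words.
Composite bracket: [[[a5, a4], a6], [[a2, a1], a3]]
Applying ab - ba throughout gives 32 signed words (2^5 = 32).
Coefficients come from the a1-initial words:
  sign of a1a2a3a4a5a6 is -1, so it contributes -[[[[[a1, a2], a3], a4], a5], a6]
  sign of a1a2a3a5a4a6 is +1, so it contributes +[[[[[a1, a2], a3], a5], a4], a6]
  sign of a1a2a3a6a4a5 is +1, so it contributes +[[[[[a1, a2], a3], a6], a4], a5]
  sign of a1a2a3a6a5a4 is -1, so it contributes -[[[[[a1, a2], a3], a6], a5], a4]


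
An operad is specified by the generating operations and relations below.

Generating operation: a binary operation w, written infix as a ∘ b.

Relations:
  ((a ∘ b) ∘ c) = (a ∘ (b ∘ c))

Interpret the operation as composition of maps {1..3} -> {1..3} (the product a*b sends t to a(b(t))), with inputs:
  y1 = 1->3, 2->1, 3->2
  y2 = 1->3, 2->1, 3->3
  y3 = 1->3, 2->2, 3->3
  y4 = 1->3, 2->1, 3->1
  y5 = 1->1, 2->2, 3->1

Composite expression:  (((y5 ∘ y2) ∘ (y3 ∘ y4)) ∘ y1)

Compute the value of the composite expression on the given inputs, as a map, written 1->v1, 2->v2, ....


(y5 ∘ y2) = 1->1, 2->1, 3->1
(y3 ∘ y4) = 1->3, 2->3, 3->3
((y5 ∘ y2) ∘ (y3 ∘ y4)) = 1->1, 2->1, 3->1
(((y5 ∘ y2) ∘ (y3 ∘ y4)) ∘ y1) = 1->1, 2->1, 3->1

1->1, 2->1, 3->1


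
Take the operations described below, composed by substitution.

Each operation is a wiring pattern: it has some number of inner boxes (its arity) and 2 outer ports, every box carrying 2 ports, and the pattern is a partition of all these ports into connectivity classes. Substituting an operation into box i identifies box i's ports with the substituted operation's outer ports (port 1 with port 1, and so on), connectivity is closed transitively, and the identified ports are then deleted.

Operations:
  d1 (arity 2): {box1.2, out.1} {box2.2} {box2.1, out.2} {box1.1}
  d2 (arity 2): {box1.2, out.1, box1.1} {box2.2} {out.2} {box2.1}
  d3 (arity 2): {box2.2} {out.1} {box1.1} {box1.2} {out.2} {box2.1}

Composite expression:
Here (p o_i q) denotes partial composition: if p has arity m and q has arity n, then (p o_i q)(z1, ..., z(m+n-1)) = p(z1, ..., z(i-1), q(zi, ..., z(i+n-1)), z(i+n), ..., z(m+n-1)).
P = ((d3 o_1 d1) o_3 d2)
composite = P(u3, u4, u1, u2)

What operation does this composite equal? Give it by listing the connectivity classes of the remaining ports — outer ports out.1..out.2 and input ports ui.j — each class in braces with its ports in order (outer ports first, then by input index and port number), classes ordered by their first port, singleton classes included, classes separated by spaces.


{out.1} {out.2} {u1.1, u1.2} {u2.1} {u2.2} {u3.1} {u3.2} {u4.1} {u4.2}

After gluing at d3, chains via deleted ports link the u-ports.
stage d1: inputs (u3, u4), connectivity {out.1, u3.2} {out.2, u4.1} {u3.1} {u4.2}, out.j its boundary
stage d2: inputs (u1, u2), connectivity {out.1, u1.1, u1.2} {out.2} {u2.1} {u2.2}, out.j its boundary
stage d3: inputs (u3, u4, u1, u2), connectivity {out.1} {out.2} {u1.1, u1.2} {u2.1} {u2.2} {u3.1} {u3.2} {u4.1} {u4.2}, out.j its boundary


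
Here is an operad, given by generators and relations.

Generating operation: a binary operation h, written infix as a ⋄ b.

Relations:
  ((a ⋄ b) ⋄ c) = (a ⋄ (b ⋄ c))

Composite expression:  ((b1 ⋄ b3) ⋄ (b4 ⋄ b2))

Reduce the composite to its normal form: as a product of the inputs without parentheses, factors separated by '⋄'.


b1 ⋄ b3 ⋄ b4 ⋄ b2

Key point: h is associative — brackets drop, the b-order remains.
(b1 ⋄ b3) reduces to b1 ⋄ b3
(b4 ⋄ b2) reduces to b4 ⋄ b2
((b1 ⋄ b3) ⋄ (b4 ⋄ b2)) reduces to b1 ⋄ b3 ⋄ b4 ⋄ b2


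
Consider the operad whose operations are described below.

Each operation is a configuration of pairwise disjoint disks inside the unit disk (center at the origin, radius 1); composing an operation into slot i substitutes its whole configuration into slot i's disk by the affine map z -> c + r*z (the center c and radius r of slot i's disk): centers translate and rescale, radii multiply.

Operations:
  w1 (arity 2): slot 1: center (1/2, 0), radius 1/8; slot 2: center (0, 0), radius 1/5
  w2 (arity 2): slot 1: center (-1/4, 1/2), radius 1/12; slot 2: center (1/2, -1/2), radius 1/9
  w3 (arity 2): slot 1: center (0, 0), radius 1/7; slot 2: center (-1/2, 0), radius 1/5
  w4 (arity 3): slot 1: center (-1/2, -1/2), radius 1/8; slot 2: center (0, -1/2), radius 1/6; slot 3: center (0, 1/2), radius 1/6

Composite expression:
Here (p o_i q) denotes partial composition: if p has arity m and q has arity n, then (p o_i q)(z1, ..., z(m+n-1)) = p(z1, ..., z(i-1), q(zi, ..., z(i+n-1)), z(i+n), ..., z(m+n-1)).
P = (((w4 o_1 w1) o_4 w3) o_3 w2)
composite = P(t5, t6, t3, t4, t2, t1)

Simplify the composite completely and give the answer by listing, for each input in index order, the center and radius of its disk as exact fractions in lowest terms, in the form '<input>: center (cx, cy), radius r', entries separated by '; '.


t1: center (-1/12, 1/2), radius 1/30; t2: center (0, 1/2), radius 1/42; t3: center (-1/24, -5/12), radius 1/72; t4: center (1/12, -7/12), radius 1/54; t5: center (-7/16, -1/2), radius 1/64; t6: center (-1/2, -1/2), radius 1/40

Nesting under w4 composes maps z -> c + r*z down each t-path.
tracing t5 down its 2-map path: center (-7/16, -1/2), radius 1/64
tracing t6 down its 2-map path: center (-1/2, -1/2), radius 1/40
tracing t3 down its 2-map path: center (-1/24, -5/12), radius 1/72
tracing t4 down its 2-map path: center (1/12, -7/12), radius 1/54
tracing t2 down its 2-map path: center (0, 1/2), radius 1/42
tracing t1 down its 2-map path: center (-1/12, 1/2), radius 1/30


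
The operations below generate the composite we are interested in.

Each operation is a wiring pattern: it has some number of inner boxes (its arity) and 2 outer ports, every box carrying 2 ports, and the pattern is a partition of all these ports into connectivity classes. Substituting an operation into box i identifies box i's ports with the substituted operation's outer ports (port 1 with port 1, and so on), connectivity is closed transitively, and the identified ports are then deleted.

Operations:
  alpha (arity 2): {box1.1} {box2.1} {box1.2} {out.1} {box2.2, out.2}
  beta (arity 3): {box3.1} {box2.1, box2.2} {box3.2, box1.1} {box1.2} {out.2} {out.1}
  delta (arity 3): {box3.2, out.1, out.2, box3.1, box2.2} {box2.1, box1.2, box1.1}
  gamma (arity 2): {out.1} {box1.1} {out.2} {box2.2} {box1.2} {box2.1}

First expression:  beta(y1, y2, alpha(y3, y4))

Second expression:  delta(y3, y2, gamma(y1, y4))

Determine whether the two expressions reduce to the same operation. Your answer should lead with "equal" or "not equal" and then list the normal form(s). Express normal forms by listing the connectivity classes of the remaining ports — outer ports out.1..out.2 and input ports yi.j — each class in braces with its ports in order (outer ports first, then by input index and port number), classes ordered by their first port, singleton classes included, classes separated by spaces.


not equal — first {out.1} {out.2} {y1.1, y4.2} {y1.2} {y2.1, y2.2} {y3.1} {y3.2} {y4.1}, second {out.1, out.2, y2.2} {y1.1} {y1.2} {y2.1, y3.1, y3.2} {y4.1} {y4.2}

The first composite normalizes to {out.1} {out.2} {y1.1, y4.2} {y1.2} {y2.1, y2.2} {y3.1} {y3.2} {y4.1}
The second composite normalizes to {out.1, out.2, y2.2} {y1.1} {y1.2} {y2.1, y3.1, y3.2} {y4.1} {y4.2}
Different reductions; not equal.


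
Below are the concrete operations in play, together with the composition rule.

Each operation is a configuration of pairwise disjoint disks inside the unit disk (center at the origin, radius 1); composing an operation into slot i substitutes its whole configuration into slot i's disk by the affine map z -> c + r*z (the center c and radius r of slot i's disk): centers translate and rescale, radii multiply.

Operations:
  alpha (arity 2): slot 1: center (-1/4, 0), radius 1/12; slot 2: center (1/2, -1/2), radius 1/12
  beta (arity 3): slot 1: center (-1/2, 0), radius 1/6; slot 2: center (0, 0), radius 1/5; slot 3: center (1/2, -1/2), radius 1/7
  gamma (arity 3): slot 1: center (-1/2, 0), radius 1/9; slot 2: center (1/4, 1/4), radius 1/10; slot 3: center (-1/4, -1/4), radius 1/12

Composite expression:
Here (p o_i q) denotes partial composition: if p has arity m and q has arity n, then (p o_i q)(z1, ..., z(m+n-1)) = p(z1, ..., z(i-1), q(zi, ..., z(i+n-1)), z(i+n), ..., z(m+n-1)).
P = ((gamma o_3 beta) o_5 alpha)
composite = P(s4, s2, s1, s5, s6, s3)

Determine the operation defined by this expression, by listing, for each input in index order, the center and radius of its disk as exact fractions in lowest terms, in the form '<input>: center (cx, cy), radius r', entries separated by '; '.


s1: center (-7/24, -1/4), radius 1/72; s2: center (1/4, 1/4), radius 1/10; s3: center (-17/84, -25/84), radius 1/1008; s4: center (-1/2, 0), radius 1/9; s5: center (-1/4, -1/4), radius 1/60; s6: center (-71/336, -7/24), radius 1/1008

Nesting under gamma composes maps z -> c + r*z down each s-path.
s4: after 1 affine step, its disk has center (-1/2, 0), radius 1/9
s2: after 1 affine step, its disk has center (1/4, 1/4), radius 1/10
s1: after 2 affine steps, its disk has center (-7/24, -1/4), radius 1/72
s5: after 2 affine steps, its disk has center (-1/4, -1/4), radius 1/60
s6: after 3 affine steps, its disk has center (-71/336, -7/24), radius 1/1008
s3: after 3 affine steps, its disk has center (-17/84, -25/84), radius 1/1008


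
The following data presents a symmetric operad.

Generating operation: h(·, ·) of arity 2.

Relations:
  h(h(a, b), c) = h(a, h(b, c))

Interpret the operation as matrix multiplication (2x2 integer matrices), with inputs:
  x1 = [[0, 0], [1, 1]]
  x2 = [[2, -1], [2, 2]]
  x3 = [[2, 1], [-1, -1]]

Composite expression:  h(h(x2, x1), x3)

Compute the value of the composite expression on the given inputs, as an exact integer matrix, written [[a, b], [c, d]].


[[-1, 0], [2, 0]]

h(x2, x1) = [[-1, -1], [2, 2]]
h(h(x2, x1), x3) = [[-1, 0], [2, 0]]


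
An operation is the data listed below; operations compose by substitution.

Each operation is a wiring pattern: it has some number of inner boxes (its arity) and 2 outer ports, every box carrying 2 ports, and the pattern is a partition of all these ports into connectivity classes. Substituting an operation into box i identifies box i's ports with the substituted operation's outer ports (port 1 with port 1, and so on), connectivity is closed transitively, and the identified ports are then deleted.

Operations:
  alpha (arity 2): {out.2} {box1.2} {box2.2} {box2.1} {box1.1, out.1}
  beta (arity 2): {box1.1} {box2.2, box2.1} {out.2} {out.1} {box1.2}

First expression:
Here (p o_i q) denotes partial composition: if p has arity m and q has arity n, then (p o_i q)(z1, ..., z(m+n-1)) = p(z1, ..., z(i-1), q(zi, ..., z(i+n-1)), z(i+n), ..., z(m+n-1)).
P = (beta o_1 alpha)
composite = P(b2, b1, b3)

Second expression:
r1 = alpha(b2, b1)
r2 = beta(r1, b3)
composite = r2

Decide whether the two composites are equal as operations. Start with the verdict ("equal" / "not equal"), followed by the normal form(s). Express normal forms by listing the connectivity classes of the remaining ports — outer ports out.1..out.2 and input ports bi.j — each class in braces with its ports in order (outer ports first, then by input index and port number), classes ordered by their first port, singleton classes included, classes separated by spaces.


equal; both compose to {out.1} {out.2} {b1.1} {b1.2} {b2.1} {b2.2} {b3.1, b3.2}

The first composite normalizes to {out.1} {out.2} {b1.1} {b1.2} {b2.1} {b2.2} {b3.1, b3.2}
The second composite normalizes to {out.1} {out.2} {b1.1} {b1.2} {b2.1} {b2.2} {b3.1, b3.2}
Both agree, so they are equal.
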